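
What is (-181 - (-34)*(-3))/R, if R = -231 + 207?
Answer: 283/24 ≈ 11.792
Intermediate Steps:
R = -24
(-181 - (-34)*(-3))/R = (-181 - (-34)*(-3))/(-24) = (-181 - 1*102)*(-1/24) = (-181 - 102)*(-1/24) = -283*(-1/24) = 283/24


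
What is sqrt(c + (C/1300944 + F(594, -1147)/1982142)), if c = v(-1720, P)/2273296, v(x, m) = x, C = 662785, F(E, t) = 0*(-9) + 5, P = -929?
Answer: sqrt(13172388108174953476188121685485)/5088583145637804 ≈ 0.71324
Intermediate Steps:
F(E, t) = 5 (F(E, t) = 0 + 5 = 5)
c = -215/284162 (c = -1720/2273296 = -1720*1/2273296 = -215/284162 ≈ -0.00075661)
sqrt(c + (C/1300944 + F(594, -1147)/1982142)) = sqrt(-215/284162 + (662785/1300944 + 5/1982142)) = sqrt(-215/284162 + 218956748365/429775957008) = sqrt(31063392849069205/61062997747653648) = sqrt(13172388108174953476188121685485)/5088583145637804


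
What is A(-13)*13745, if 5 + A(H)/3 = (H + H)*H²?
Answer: -181392765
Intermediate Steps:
A(H) = -15 + 6*H³ (A(H) = -15 + 3*((H + H)*H²) = -15 + 3*((2*H)*H²) = -15 + 3*(2*H³) = -15 + 6*H³)
A(-13)*13745 = (-15 + 6*(-13)³)*13745 = (-15 + 6*(-2197))*13745 = (-15 - 13182)*13745 = -13197*13745 = -181392765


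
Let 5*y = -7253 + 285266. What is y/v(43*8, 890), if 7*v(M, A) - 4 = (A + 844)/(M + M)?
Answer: 669455304/11215 ≈ 59693.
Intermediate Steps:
v(M, A) = 4/7 + (844 + A)/(14*M) (v(M, A) = 4/7 + ((A + 844)/(M + M))/7 = 4/7 + ((844 + A)/((2*M)))/7 = 4/7 + ((844 + A)*(1/(2*M)))/7 = 4/7 + ((844 + A)/(2*M))/7 = 4/7 + (844 + A)/(14*M))
y = 278013/5 (y = (-7253 + 285266)/5 = (⅕)*278013 = 278013/5 ≈ 55603.)
y/v(43*8, 890) = 278013/(5*(((844 + 890 + 8*(43*8))/(14*((43*8)))))) = 278013/(5*(((1/14)*(844 + 890 + 8*344)/344))) = 278013/(5*(((1/14)*(1/344)*(844 + 890 + 2752)))) = 278013/(5*(((1/14)*(1/344)*4486))) = 278013/(5*(2243/2408)) = (278013/5)*(2408/2243) = 669455304/11215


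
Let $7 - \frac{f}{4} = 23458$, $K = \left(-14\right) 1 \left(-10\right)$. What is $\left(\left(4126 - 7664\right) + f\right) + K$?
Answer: $-97202$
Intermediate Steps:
$K = 140$ ($K = \left(-14\right) \left(-10\right) = 140$)
$f = -93804$ ($f = 28 - 93832 = -93804$)
$\left(\left(4126 - 7664\right) + f\right) + K = \left(\left(4126 - 7664\right) - 93804\right) + 140 = \left(-3538 - 93804\right) + 140 = -97342 + 140 = -97202$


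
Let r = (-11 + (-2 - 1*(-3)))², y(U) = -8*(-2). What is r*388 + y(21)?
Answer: 38816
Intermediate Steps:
y(U) = 16
r = 100 (r = (-11 + (-2 + 3))² = (-11 + 1)² = (-10)² = 100)
r*388 + y(21) = 100*388 + 16 = 38800 + 16 = 38816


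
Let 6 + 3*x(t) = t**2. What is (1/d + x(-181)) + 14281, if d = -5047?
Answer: 381543103/15141 ≈ 25199.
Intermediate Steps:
x(t) = -2 + t**2/3
(1/d + x(-181)) + 14281 = (1/(-5047) + (-2 + (1/3)*(-181)**2)) + 14281 = (-1/5047 + (-2 + (1/3)*32761)) + 14281 = (-1/5047 + (-2 + 32761/3)) + 14281 = (-1/5047 + 32755/3) + 14281 = 165314482/15141 + 14281 = 381543103/15141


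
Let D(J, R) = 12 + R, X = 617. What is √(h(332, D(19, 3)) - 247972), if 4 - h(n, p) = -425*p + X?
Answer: I*√242210 ≈ 492.15*I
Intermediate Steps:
h(n, p) = -613 + 425*p (h(n, p) = 4 - (-425*p + 617) = 4 - (617 - 425*p) = 4 + (-617 + 425*p) = -613 + 425*p)
√(h(332, D(19, 3)) - 247972) = √((-613 + 425*(12 + 3)) - 247972) = √((-613 + 425*15) - 247972) = √((-613 + 6375) - 247972) = √(5762 - 247972) = √(-242210) = I*√242210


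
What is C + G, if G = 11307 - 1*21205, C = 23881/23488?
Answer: -232460343/23488 ≈ -9897.0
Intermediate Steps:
C = 23881/23488 (C = 23881*(1/23488) = 23881/23488 ≈ 1.0167)
G = -9898 (G = 11307 - 21205 = -9898)
C + G = 23881/23488 - 9898 = -232460343/23488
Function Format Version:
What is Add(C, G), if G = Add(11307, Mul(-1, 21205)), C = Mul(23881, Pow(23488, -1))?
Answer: Rational(-232460343, 23488) ≈ -9897.0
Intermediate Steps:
C = Rational(23881, 23488) (C = Mul(23881, Rational(1, 23488)) = Rational(23881, 23488) ≈ 1.0167)
G = -9898 (G = Add(11307, -21205) = -9898)
Add(C, G) = Add(Rational(23881, 23488), -9898) = Rational(-232460343, 23488)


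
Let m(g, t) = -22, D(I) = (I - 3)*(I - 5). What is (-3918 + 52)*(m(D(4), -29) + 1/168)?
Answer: 7142435/84 ≈ 85029.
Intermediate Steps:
D(I) = (-5 + I)*(-3 + I) (D(I) = (-3 + I)*(-5 + I) = (-5 + I)*(-3 + I))
(-3918 + 52)*(m(D(4), -29) + 1/168) = (-3918 + 52)*(-22 + 1/168) = -3866*(-22 + 1/168) = -3866*(-3695/168) = 7142435/84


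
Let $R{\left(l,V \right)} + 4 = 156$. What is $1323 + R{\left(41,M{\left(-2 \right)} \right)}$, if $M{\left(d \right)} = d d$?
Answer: $1475$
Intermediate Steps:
$M{\left(d \right)} = d^{2}$
$R{\left(l,V \right)} = 152$ ($R{\left(l,V \right)} = -4 + 156 = 152$)
$1323 + R{\left(41,M{\left(-2 \right)} \right)} = 1323 + 152 = 1475$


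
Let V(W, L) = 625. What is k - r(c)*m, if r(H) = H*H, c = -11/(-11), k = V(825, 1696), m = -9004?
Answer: 9629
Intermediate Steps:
k = 625
c = 1 (c = -11*(-1/11) = 1)
r(H) = H**2
k - r(c)*m = 625 - 1**2*(-9004) = 625 - (-9004) = 625 - 1*(-9004) = 625 + 9004 = 9629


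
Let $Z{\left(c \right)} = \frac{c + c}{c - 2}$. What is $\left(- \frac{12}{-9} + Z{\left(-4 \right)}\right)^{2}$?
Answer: $\frac{64}{9} \approx 7.1111$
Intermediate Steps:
$Z{\left(c \right)} = \frac{2 c}{-2 + c}$ ($Z{\left(c \right)} = \frac{2 c}{c - 2} = \frac{2 c}{-2 + c}$)
$\left(- \frac{12}{-9} + Z{\left(-4 \right)}\right)^{2} = \left(- \frac{12}{-9} + 2 \left(-4\right) \frac{1}{-2 - 4}\right)^{2} = \left(\left(-12\right) \left(- \frac{1}{9}\right) + 2 \left(-4\right) \frac{1}{-6}\right)^{2} = \left(\frac{4}{3} + 2 \left(-4\right) \left(- \frac{1}{6}\right)\right)^{2} = \left(\frac{4}{3} + \frac{4}{3}\right)^{2} = \left(\frac{8}{3}\right)^{2} = \frac{64}{9}$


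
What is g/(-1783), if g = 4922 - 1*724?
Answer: -4198/1783 ≈ -2.3545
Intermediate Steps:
g = 4198 (g = 4922 - 724 = 4198)
g/(-1783) = 4198/(-1783) = 4198*(-1/1783) = -4198/1783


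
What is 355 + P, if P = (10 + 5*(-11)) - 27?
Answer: 283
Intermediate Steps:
P = -72 (P = (10 - 55) - 27 = -45 - 27 = -72)
355 + P = 355 - 72 = 283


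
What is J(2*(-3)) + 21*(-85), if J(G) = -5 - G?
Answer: -1784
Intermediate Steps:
J(2*(-3)) + 21*(-85) = (-5 - 2*(-3)) + 21*(-85) = (-5 - 1*(-6)) - 1785 = (-5 + 6) - 1785 = 1 - 1785 = -1784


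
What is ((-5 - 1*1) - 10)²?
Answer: 256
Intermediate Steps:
((-5 - 1*1) - 10)² = ((-5 - 1) - 10)² = (-6 - 10)² = (-16)² = 256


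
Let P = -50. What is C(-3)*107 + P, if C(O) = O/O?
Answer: 57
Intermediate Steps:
C(O) = 1
C(-3)*107 + P = 1*107 - 50 = 107 - 50 = 57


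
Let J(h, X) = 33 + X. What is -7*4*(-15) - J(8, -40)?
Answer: 427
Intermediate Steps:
-7*4*(-15) - J(8, -40) = -7*4*(-15) - (33 - 40) = -28*(-15) - 1*(-7) = 420 + 7 = 427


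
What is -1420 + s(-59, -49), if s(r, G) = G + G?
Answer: -1518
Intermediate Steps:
s(r, G) = 2*G
-1420 + s(-59, -49) = -1420 + 2*(-49) = -1420 - 98 = -1518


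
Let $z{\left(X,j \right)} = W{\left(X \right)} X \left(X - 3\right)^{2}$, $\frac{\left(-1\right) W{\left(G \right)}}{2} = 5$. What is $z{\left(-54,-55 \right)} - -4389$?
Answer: $1758849$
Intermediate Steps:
$W{\left(G \right)} = -10$ ($W{\left(G \right)} = \left(-2\right) 5 = -10$)
$z{\left(X,j \right)} = - 10 X \left(-3 + X\right)^{2}$ ($z{\left(X,j \right)} = - 10 X \left(X - 3\right)^{2} = - 10 X \left(-3 + X\right)^{2}$)
$z{\left(-54,-55 \right)} - -4389 = \left(-10\right) \left(-54\right) \left(-3 - 54\right)^{2} - -4389 = \left(-10\right) \left(-54\right) \left(-57\right)^{2} + 4389 = \left(-10\right) \left(-54\right) 3249 + 4389 = 1754460 + 4389 = 1758849$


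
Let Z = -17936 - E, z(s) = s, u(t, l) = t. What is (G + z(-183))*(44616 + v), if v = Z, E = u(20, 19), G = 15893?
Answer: 418828600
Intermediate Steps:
E = 20
Z = -17956 (Z = -17936 - 1*20 = -17936 - 20 = -17956)
v = -17956
(G + z(-183))*(44616 + v) = (15893 - 183)*(44616 - 17956) = 15710*26660 = 418828600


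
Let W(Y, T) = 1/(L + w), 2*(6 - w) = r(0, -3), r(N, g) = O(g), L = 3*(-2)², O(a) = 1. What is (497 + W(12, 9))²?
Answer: 302655609/1225 ≈ 2.4707e+5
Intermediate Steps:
L = 12 (L = 3*4 = 12)
r(N, g) = 1
w = 11/2 (w = 6 - ½*1 = 6 - ½ = 11/2 ≈ 5.5000)
W(Y, T) = 2/35 (W(Y, T) = 1/(12 + 11/2) = 1/(35/2) = 2/35)
(497 + W(12, 9))² = (497 + 2/35)² = (17397/35)² = 302655609/1225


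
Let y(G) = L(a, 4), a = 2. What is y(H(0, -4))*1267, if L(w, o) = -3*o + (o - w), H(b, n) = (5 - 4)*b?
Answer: -12670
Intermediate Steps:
H(b, n) = b (H(b, n) = 1*b = b)
L(w, o) = -w - 2*o
y(G) = -10 (y(G) = -1*2 - 2*4 = -2 - 8 = -10)
y(H(0, -4))*1267 = -10*1267 = -12670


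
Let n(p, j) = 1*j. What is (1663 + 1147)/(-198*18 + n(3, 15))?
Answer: -2810/3549 ≈ -0.79177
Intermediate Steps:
n(p, j) = j
(1663 + 1147)/(-198*18 + n(3, 15)) = (1663 + 1147)/(-198*18 + 15) = 2810/(-3564 + 15) = 2810/(-3549) = 2810*(-1/3549) = -2810/3549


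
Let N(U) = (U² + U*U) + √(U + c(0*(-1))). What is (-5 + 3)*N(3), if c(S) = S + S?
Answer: -36 - 2*√3 ≈ -39.464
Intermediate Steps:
c(S) = 2*S
N(U) = √U + 2*U² (N(U) = (U² + U*U) + √(U + 2*(0*(-1))) = (U² + U²) + √(U + 2*0) = 2*U² + √(U + 0) = 2*U² + √U = √U + 2*U²)
(-5 + 3)*N(3) = (-5 + 3)*(√3 + 2*3²) = -2*(√3 + 2*9) = -2*(√3 + 18) = -2*(18 + √3) = -36 - 2*√3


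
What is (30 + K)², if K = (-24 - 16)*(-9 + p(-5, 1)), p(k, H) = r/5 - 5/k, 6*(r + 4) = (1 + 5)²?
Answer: 111556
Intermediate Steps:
r = 2 (r = -4 + (1 + 5)²/6 = -4 + (⅙)*6² = -4 + (⅙)*36 = -4 + 6 = 2)
p(k, H) = ⅖ - 5/k (p(k, H) = 2/5 - 5/k = 2*(⅕) - 5/k = ⅖ - 5/k)
K = 304 (K = (-24 - 16)*(-9 + (⅖ - 5/(-5))) = -40*(-9 + (⅖ - 5*(-⅕))) = -40*(-9 + (⅖ + 1)) = -40*(-9 + 7/5) = -40*(-38/5) = 304)
(30 + K)² = (30 + 304)² = 334² = 111556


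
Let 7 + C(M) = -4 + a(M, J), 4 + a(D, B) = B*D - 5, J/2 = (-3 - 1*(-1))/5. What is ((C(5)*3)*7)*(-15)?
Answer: 7560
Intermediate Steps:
J = -⅘ (J = 2*((-3 - 1*(-1))/5) = 2*((-3 + 1)*(⅕)) = 2*(-2*⅕) = 2*(-⅖) = -⅘ ≈ -0.80000)
a(D, B) = -9 + B*D (a(D, B) = -4 + (B*D - 5) = -4 + (-5 + B*D) = -9 + B*D)
C(M) = -20 - 4*M/5 (C(M) = -7 + (-4 + (-9 - 4*M/5)) = -7 + (-13 - 4*M/5) = -20 - 4*M/5)
((C(5)*3)*7)*(-15) = (((-20 - ⅘*5)*3)*7)*(-15) = (((-20 - 4)*3)*7)*(-15) = (-24*3*7)*(-15) = -72*7*(-15) = -504*(-15) = 7560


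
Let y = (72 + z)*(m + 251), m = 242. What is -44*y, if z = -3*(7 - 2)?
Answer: -1236444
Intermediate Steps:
z = -15 (z = -3*5 = -15)
y = 28101 (y = (72 - 15)*(242 + 251) = 57*493 = 28101)
-44*y = -44*28101 = -1236444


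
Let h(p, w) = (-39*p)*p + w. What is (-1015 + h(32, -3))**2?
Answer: 1677230116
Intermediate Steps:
h(p, w) = w - 39*p**2 (h(p, w) = -39*p**2 + w = w - 39*p**2)
(-1015 + h(32, -3))**2 = (-1015 + (-3 - 39*32**2))**2 = (-1015 + (-3 - 39*1024))**2 = (-1015 + (-3 - 39936))**2 = (-1015 - 39939)**2 = (-40954)**2 = 1677230116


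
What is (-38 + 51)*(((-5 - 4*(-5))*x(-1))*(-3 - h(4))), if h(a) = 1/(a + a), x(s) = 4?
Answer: -4875/2 ≈ -2437.5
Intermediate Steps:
h(a) = 1/(2*a)
(-38 + 51)*(((-5 - 4*(-5))*x(-1))*(-3 - h(4))) = (-38 + 51)*(((-5 - 4*(-5))*4)*(-3 - 1/(2*4))) = 13*(((-5 + 20)*4)*(-3 - 1/(2*4))) = 13*((15*4)*(-3 - 1*1/8)) = 13*(60*(-3 - 1/8)) = 13*(60*(-25/8)) = 13*(-375/2) = -4875/2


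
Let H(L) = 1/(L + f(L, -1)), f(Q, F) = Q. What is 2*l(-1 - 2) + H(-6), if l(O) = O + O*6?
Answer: -505/12 ≈ -42.083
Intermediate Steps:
l(O) = 7*O (l(O) = O + 6*O = 7*O)
H(L) = 1/(2*L) (H(L) = 1/(L + L) = 1/(2*L))
2*l(-1 - 2) + H(-6) = 2*(7*(-1 - 2)) + (½)/(-6) = 2*(7*(-3)) + (½)*(-⅙) = 2*(-21) - 1/12 = -42 - 1/12 = -505/12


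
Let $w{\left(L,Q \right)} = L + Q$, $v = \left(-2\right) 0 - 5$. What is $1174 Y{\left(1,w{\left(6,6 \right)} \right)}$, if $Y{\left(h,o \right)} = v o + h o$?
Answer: $-56352$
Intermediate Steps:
$v = -5$ ($v = 0 - 5 = -5$)
$Y{\left(h,o \right)} = - 5 o + h o$
$1174 Y{\left(1,w{\left(6,6 \right)} \right)} = 1174 \left(6 + 6\right) \left(-5 + 1\right) = 1174 \cdot 12 \left(-4\right) = 1174 \left(-48\right) = -56352$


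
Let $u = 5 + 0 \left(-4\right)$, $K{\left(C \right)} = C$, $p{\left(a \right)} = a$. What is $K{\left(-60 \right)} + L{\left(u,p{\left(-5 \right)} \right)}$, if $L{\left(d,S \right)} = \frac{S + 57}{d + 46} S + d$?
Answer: $- \frac{3065}{51} \approx -60.098$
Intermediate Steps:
$u = 5$ ($u = 5 + 0 = 5$)
$L{\left(d,S \right)} = d + \frac{S \left(57 + S\right)}{46 + d}$ ($L{\left(d,S \right)} = \frac{57 + S}{46 + d} S + d = \frac{S \left(57 + S\right)}{46 + d} + d = d + \frac{S \left(57 + S\right)}{46 + d}$)
$K{\left(-60 \right)} + L{\left(u,p{\left(-5 \right)} \right)} = -60 + \frac{\left(-5\right)^{2} + 5^{2} + 46 \cdot 5 + 57 \left(-5\right)}{46 + 5} = -60 + \frac{25 + 25 + 230 - 285}{51} = -60 + \frac{1}{51} \left(-5\right) = -60 - \frac{5}{51} = - \frac{3065}{51}$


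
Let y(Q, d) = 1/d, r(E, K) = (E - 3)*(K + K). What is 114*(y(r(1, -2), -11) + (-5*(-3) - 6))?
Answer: 11172/11 ≈ 1015.6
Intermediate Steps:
r(E, K) = 2*K*(-3 + E) (r(E, K) = (-3 + E)*(2*K) = 2*K*(-3 + E))
114*(y(r(1, -2), -11) + (-5*(-3) - 6)) = 114*(1/(-11) + (-5*(-3) - 6)) = 114*(-1/11 + (15 - 6)) = 114*(-1/11 + 9) = 114*(98/11) = 11172/11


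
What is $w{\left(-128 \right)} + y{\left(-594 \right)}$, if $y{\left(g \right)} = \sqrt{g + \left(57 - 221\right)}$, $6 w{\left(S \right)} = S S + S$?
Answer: $\frac{8128}{3} + i \sqrt{758} \approx 2709.3 + 27.532 i$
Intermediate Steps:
$w{\left(S \right)} = \frac{S}{6} + \frac{S^{2}}{6}$ ($w{\left(S \right)} = \frac{S S + S}{6} = \frac{S^{2} + S}{6} = \frac{S + S^{2}}{6} = \frac{S}{6} + \frac{S^{2}}{6}$)
$y{\left(g \right)} = \sqrt{-164 + g}$ ($y{\left(g \right)} = \sqrt{g + \left(57 - 221\right)} = \sqrt{g - 164} = \sqrt{-164 + g}$)
$w{\left(-128 \right)} + y{\left(-594 \right)} = \frac{1}{6} \left(-128\right) \left(1 - 128\right) + \sqrt{-164 - 594} = \frac{1}{6} \left(-128\right) \left(-127\right) + \sqrt{-758} = \frac{8128}{3} + i \sqrt{758}$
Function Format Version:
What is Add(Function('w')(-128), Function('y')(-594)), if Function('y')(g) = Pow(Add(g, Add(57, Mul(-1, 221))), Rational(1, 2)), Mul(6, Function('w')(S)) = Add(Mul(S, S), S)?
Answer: Add(Rational(8128, 3), Mul(I, Pow(758, Rational(1, 2)))) ≈ Add(2709.3, Mul(27.532, I))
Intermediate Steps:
Function('w')(S) = Add(Mul(Rational(1, 6), S), Mul(Rational(1, 6), Pow(S, 2))) (Function('w')(S) = Mul(Rational(1, 6), Add(Mul(S, S), S)) = Mul(Rational(1, 6), Add(Pow(S, 2), S)) = Mul(Rational(1, 6), Add(S, Pow(S, 2))) = Add(Mul(Rational(1, 6), S), Mul(Rational(1, 6), Pow(S, 2))))
Function('y')(g) = Pow(Add(-164, g), Rational(1, 2)) (Function('y')(g) = Pow(Add(g, Add(57, -221)), Rational(1, 2)) = Pow(Add(g, -164), Rational(1, 2)) = Pow(Add(-164, g), Rational(1, 2)))
Add(Function('w')(-128), Function('y')(-594)) = Add(Mul(Rational(1, 6), -128, Add(1, -128)), Pow(Add(-164, -594), Rational(1, 2))) = Add(Mul(Rational(1, 6), -128, -127), Pow(-758, Rational(1, 2))) = Add(Rational(8128, 3), Mul(I, Pow(758, Rational(1, 2))))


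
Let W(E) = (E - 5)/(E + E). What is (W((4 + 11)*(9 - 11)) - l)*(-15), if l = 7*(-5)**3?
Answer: -52535/4 ≈ -13134.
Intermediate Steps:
l = -875 (l = 7*(-125) = -875)
W(E) = (-5 + E)/(2*E) (W(E) = (-5 + E)/((2*E)) = (-5 + E)*(1/(2*E)) = (-5 + E)/(2*E))
(W((4 + 11)*(9 - 11)) - l)*(-15) = ((-5 + (4 + 11)*(9 - 11))/(2*(((4 + 11)*(9 - 11)))) - 1*(-875))*(-15) = ((-5 + 15*(-2))/(2*((15*(-2)))) + 875)*(-15) = ((1/2)*(-5 - 30)/(-30) + 875)*(-15) = ((1/2)*(-1/30)*(-35) + 875)*(-15) = (7/12 + 875)*(-15) = (10507/12)*(-15) = -52535/4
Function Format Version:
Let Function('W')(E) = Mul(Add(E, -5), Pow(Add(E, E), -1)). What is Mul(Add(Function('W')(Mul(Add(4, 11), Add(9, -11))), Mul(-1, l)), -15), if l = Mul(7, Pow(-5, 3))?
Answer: Rational(-52535, 4) ≈ -13134.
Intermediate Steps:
l = -875 (l = Mul(7, -125) = -875)
Function('W')(E) = Mul(Rational(1, 2), Pow(E, -1), Add(-5, E)) (Function('W')(E) = Mul(Add(-5, E), Pow(Mul(2, E), -1)) = Mul(Add(-5, E), Mul(Rational(1, 2), Pow(E, -1))) = Mul(Rational(1, 2), Pow(E, -1), Add(-5, E)))
Mul(Add(Function('W')(Mul(Add(4, 11), Add(9, -11))), Mul(-1, l)), -15) = Mul(Add(Mul(Rational(1, 2), Pow(Mul(Add(4, 11), Add(9, -11)), -1), Add(-5, Mul(Add(4, 11), Add(9, -11)))), Mul(-1, -875)), -15) = Mul(Add(Mul(Rational(1, 2), Pow(Mul(15, -2), -1), Add(-5, Mul(15, -2))), 875), -15) = Mul(Add(Mul(Rational(1, 2), Pow(-30, -1), Add(-5, -30)), 875), -15) = Mul(Add(Mul(Rational(1, 2), Rational(-1, 30), -35), 875), -15) = Mul(Add(Rational(7, 12), 875), -15) = Mul(Rational(10507, 12), -15) = Rational(-52535, 4)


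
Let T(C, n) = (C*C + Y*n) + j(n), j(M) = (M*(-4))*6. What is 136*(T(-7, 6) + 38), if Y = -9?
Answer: -15096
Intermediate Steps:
j(M) = -24*M (j(M) = -4*M*6 = -24*M)
T(C, n) = C**2 - 33*n (T(C, n) = (C*C - 9*n) - 24*n = (C**2 - 9*n) - 24*n = C**2 - 33*n)
136*(T(-7, 6) + 38) = 136*(((-7)**2 - 33*6) + 38) = 136*((49 - 198) + 38) = 136*(-149 + 38) = 136*(-111) = -15096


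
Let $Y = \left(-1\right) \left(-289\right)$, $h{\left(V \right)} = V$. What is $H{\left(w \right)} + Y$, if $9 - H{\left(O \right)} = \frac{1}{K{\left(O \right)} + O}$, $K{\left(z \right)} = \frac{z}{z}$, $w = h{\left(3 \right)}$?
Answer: $\frac{1191}{4} \approx 297.75$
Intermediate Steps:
$w = 3$
$K{\left(z \right)} = 1$
$H{\left(O \right)} = 9 - \frac{1}{1 + O}$
$Y = 289$
$H{\left(w \right)} + Y = \frac{8 + 9 \cdot 3}{1 + 3} + 289 = \frac{8 + 27}{4} + 289 = \frac{1}{4} \cdot 35 + 289 = \frac{35}{4} + 289 = \frac{1191}{4}$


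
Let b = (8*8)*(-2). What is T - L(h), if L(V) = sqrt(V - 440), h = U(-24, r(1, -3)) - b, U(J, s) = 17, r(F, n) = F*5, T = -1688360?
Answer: -1688360 - I*sqrt(295) ≈ -1.6884e+6 - 17.176*I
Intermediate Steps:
r(F, n) = 5*F
b = -128 (b = 64*(-2) = -128)
h = 145 (h = 17 - 1*(-128) = 17 + 128 = 145)
L(V) = sqrt(-440 + V)
T - L(h) = -1688360 - sqrt(-440 + 145) = -1688360 - sqrt(-295) = -1688360 - I*sqrt(295)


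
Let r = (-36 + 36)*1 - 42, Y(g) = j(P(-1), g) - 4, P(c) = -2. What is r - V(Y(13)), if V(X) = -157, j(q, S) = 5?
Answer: 115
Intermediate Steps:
Y(g) = 1 (Y(g) = 5 - 4 = 1)
r = -42 (r = 0*1 - 42 = 0 - 42 = -42)
r - V(Y(13)) = -42 - 1*(-157) = -42 + 157 = 115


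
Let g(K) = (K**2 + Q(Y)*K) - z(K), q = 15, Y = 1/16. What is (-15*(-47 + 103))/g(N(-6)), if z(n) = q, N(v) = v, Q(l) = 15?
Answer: 280/23 ≈ 12.174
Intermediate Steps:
Y = 1/16 ≈ 0.062500
z(n) = 15
g(K) = -15 + K**2 + 15*K (g(K) = (K**2 + 15*K) - 1*15 = (K**2 + 15*K) - 15 = -15 + K**2 + 15*K)
(-15*(-47 + 103))/g(N(-6)) = (-15*(-47 + 103))/(-15 + (-6)**2 + 15*(-6)) = (-15*56)/(-15 + 36 - 90) = -840/(-69) = -840*(-1/69) = 280/23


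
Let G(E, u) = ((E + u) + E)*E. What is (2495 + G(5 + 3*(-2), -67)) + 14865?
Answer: 17429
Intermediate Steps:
G(E, u) = E*(u + 2*E) (G(E, u) = (u + 2*E)*E = E*(u + 2*E))
(2495 + G(5 + 3*(-2), -67)) + 14865 = (2495 + (5 + 3*(-2))*(-67 + 2*(5 + 3*(-2)))) + 14865 = (2495 + (5 - 6)*(-67 + 2*(5 - 6))) + 14865 = (2495 - (-67 + 2*(-1))) + 14865 = (2495 - (-67 - 2)) + 14865 = (2495 - 1*(-69)) + 14865 = (2495 + 69) + 14865 = 2564 + 14865 = 17429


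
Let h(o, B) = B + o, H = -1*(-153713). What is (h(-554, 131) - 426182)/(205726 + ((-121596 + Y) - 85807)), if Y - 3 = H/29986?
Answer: 12792177530/50042851 ≈ 255.62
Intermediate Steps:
H = 153713
Y = 243671/29986 (Y = 3 + 153713/29986 = 243671/29986 ≈ 8.1262)
(h(-554, 131) - 426182)/(205726 + ((-121596 + Y) - 85807)) = ((131 - 554) - 426182)/(205726 + ((-121596 + 243671/29986) - 85807)) = (-423 - 426182)/(205726 + (-3645933985/29986 - 85807)) = -426605/(205726 - 6218942687/29986) = -426605/(-50042851/29986) = -426605*(-29986/50042851) = 12792177530/50042851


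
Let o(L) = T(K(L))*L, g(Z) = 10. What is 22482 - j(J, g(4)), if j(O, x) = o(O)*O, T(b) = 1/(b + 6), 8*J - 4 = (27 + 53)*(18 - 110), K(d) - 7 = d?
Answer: 84901653/3626 ≈ 23415.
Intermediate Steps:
K(d) = 7 + d
J = -1839/2 (J = 1/2 + ((27 + 53)*(18 - 110))/8 = 1/2 + (80*(-92))/8 = 1/2 + (1/8)*(-7360) = 1/2 - 920 = -1839/2 ≈ -919.50)
T(b) = 1/(6 + b)
o(L) = L/(13 + L) (o(L) = L/(6 + (7 + L)) = L/(13 + L))
j(O, x) = O**2/(13 + O) (j(O, x) = (O/(13 + O))*O = O**2/(13 + O))
22482 - j(J, g(4)) = 22482 - (-1839/2)**2/(13 - 1839/2) = 22482 - 3381921/(4*(-1813/2)) = 22482 - 3381921*(-2)/(4*1813) = 22482 - 1*(-3381921/3626) = 22482 + 3381921/3626 = 84901653/3626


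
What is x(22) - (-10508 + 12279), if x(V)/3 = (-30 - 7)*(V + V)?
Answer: -6655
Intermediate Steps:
x(V) = -222*V (x(V) = 3*((-30 - 7)*(V + V)) = 3*(-74*V) = -222*V)
x(22) - (-10508 + 12279) = -222*22 - (-10508 + 12279) = -4884 - 1*1771 = -4884 - 1771 = -6655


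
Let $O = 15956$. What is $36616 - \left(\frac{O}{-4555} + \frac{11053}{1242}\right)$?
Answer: $\frac{207117533897}{5657310} \approx 36611.0$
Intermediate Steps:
$36616 - \left(\frac{O}{-4555} + \frac{11053}{1242}\right) = 36616 - \left(\frac{15956}{-4555} + \frac{11053}{1242}\right) = 36616 - \left(15956 \left(- \frac{1}{4555}\right) + 11053 \cdot \frac{1}{1242}\right) = 36616 - \left(- \frac{15956}{4555} + \frac{11053}{1242}\right) = 36616 - \frac{30529063}{5657310} = \frac{207117533897}{5657310}$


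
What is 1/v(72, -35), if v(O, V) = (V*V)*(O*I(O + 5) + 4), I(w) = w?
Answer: 1/6796300 ≈ 1.4714e-7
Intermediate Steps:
v(O, V) = V²*(4 + O*(5 + O)) (v(O, V) = (V*V)*(O*(O + 5) + 4) = V²*(O*(5 + O) + 4) = V²*(4 + O*(5 + O)))
1/v(72, -35) = 1/((-35)²*(4 + 72*(5 + 72))) = 1/(1225*(4 + 72*77)) = 1/(1225*(4 + 5544)) = 1/(1225*5548) = 1/6796300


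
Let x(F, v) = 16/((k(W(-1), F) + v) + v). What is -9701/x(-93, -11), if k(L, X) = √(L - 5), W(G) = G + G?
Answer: 106711/8 - 9701*I*√7/16 ≈ 13339.0 - 1604.2*I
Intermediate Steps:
W(G) = 2*G
k(L, X) = √(-5 + L)
x(F, v) = 16/(2*v + I*√7) (x(F, v) = 16/((√(-5 + 2*(-1)) + v) + v) = 16/((√(-5 - 2) + v) + v) = 16/((√(-7) + v) + v) = 16/((I*√7 + v) + v) = 16/((v + I*√7) + v) = 16/(2*v + I*√7))
-9701/x(-93, -11) = -(-106711/8 + 9701*I*√7/16) = -9701*(-11/8 + I*√7/16) = 106711/8 - 9701*I*√7/16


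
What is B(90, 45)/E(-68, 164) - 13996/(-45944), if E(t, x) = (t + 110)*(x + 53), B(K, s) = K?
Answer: 5487271/17447234 ≈ 0.31451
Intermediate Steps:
E(t, x) = (53 + x)*(110 + t) (E(t, x) = (110 + t)*(53 + x) = (53 + x)*(110 + t))
B(90, 45)/E(-68, 164) - 13996/(-45944) = 90/(5830 + 53*(-68) + 110*164 - 68*164) - 13996/(-45944) = 90/(5830 - 3604 + 18040 - 11152) - 13996*(-1/45944) = 90/9114 + 3499/11486 = 90*(1/9114) + 3499/11486 = 15/1519 + 3499/11486 = 5487271/17447234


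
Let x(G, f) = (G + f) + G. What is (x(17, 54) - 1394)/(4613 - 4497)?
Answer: -653/58 ≈ -11.259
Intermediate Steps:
x(G, f) = f + 2*G
(x(17, 54) - 1394)/(4613 - 4497) = ((54 + 2*17) - 1394)/(4613 - 4497) = ((54 + 34) - 1394)/116 = (88 - 1394)*(1/116) = -1306*1/116 = -653/58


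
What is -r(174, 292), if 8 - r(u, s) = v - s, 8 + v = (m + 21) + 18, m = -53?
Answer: -322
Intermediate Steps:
v = -22 (v = -8 + ((-53 + 21) + 18) = -8 + (-32 + 18) = -8 - 14 = -22)
r(u, s) = 30 + s (r(u, s) = 8 - (-22 - s) = 8 + (22 + s) = 30 + s)
-r(174, 292) = -(30 + 292) = -1*322 = -322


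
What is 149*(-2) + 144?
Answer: -154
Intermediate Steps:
149*(-2) + 144 = -298 + 144 = -154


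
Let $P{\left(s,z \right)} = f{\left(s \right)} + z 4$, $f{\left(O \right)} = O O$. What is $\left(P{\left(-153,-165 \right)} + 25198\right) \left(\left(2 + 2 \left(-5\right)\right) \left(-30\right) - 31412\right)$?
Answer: $-1494603884$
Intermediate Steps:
$f{\left(O \right)} = O^{2}$
$P{\left(s,z \right)} = s^{2} + 4 z$ ($P{\left(s,z \right)} = s^{2} + z 4 = s^{2} + 4 z$)
$\left(P{\left(-153,-165 \right)} + 25198\right) \left(\left(2 + 2 \left(-5\right)\right) \left(-30\right) - 31412\right) = \left(\left(\left(-153\right)^{2} + 4 \left(-165\right)\right) + 25198\right) \left(\left(2 + 2 \left(-5\right)\right) \left(-30\right) - 31412\right) = \left(\left(23409 - 660\right) + 25198\right) \left(\left(2 - 10\right) \left(-30\right) - 31412\right) = \left(22749 + 25198\right) \left(\left(-8\right) \left(-30\right) - 31412\right) = 47947 \left(240 - 31412\right) = 47947 \left(-31172\right) = -1494603884$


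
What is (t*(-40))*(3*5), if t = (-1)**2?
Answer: -600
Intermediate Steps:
t = 1
(t*(-40))*(3*5) = (1*(-40))*(3*5) = -40*15 = -600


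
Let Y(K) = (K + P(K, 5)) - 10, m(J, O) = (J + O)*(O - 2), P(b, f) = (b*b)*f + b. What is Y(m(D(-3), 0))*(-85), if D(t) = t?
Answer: -15470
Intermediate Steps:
P(b, f) = b + f*b² (P(b, f) = b²*f + b = f*b² + b = b + f*b²)
m(J, O) = (-2 + O)*(J + O) (m(J, O) = (J + O)*(-2 + O) = (-2 + O)*(J + O))
Y(K) = -10 + K + K*(1 + 5*K) (Y(K) = (K + K*(1 + K*5)) - 10 = (K + K*(1 + 5*K)) - 10 = -10 + K + K*(1 + 5*K))
Y(m(D(-3), 0))*(-85) = (-10 + (0² - 2*(-3) - 2*0 - 3*0) + (0² - 2*(-3) - 2*0 - 3*0)*(1 + 5*(0² - 2*(-3) - 2*0 - 3*0)))*(-85) = (-10 + (0 + 6 + 0 + 0) + (0 + 6 + 0 + 0)*(1 + 5*(0 + 6 + 0 + 0)))*(-85) = (-10 + 6 + 6*(1 + 5*6))*(-85) = (-10 + 6 + 6*(1 + 30))*(-85) = (-10 + 6 + 6*31)*(-85) = (-10 + 6 + 186)*(-85) = 182*(-85) = -15470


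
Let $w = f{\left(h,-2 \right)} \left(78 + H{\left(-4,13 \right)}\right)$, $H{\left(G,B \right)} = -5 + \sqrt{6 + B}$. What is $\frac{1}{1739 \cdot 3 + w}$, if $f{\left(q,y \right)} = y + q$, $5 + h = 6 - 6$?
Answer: $\frac{4706}{22145505} + \frac{7 \sqrt{19}}{22145505} \approx 0.00021388$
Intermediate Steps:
$h = -5$ ($h = -5 + \left(6 - 6\right) = -5 + 0 = -5$)
$f{\left(q,y \right)} = q + y$
$w = -511 - 7 \sqrt{19}$ ($w = \left(-5 - 2\right) \left(78 - \left(5 - \sqrt{6 + 13}\right)\right) = - 7 \left(78 - \left(5 - \sqrt{19}\right)\right) = - 7 \left(73 + \sqrt{19}\right) = -511 - 7 \sqrt{19} \approx -541.51$)
$\frac{1}{1739 \cdot 3 + w} = \frac{1}{1739 \cdot 3 - \left(511 + 7 \sqrt{19}\right)} = \frac{1}{5217 - \left(511 + 7 \sqrt{19}\right)} = \frac{1}{4706 - 7 \sqrt{19}}$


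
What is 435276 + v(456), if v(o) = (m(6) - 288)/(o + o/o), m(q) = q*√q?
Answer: 198920844/457 + 6*√6/457 ≈ 4.3528e+5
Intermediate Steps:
m(q) = q^(3/2)
v(o) = (-288 + 6*√6)/(1 + o) (v(o) = (6^(3/2) - 288)/(o + o/o) = (6*√6 - 288)/(o + 1) = (-288 + 6*√6)/(1 + o))
435276 + v(456) = 435276 + 6*(-48 + √6)/(1 + 456) = 435276 + 6*(-48 + √6)/457 = 435276 + 6*(1/457)*(-48 + √6) = 435276 + (-288/457 + 6*√6/457) = 198920844/457 + 6*√6/457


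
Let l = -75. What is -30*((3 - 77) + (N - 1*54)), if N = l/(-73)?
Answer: 278070/73 ≈ 3809.2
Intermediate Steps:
N = 75/73 (N = -75/(-73) = -75*(-1/73) = 75/73 ≈ 1.0274)
-30*((3 - 77) + (N - 1*54)) = -30*((3 - 77) + (75/73 - 1*54)) = -30*(-74 + (75/73 - 54)) = -30*(-74 - 3867/73) = -30*(-9269/73) = 278070/73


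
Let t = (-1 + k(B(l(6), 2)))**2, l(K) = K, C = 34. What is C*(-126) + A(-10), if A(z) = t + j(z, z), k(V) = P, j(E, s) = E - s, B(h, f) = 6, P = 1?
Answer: -4284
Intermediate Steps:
k(V) = 1
t = 0 (t = (-1 + 1)**2 = 0**2 = 0)
A(z) = 0 (A(z) = 0 + (z - z) = 0 + 0 = 0)
C*(-126) + A(-10) = 34*(-126) + 0 = -4284 + 0 = -4284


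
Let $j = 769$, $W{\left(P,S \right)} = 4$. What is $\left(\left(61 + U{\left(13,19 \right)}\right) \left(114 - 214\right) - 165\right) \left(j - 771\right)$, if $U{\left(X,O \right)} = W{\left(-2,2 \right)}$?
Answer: $13330$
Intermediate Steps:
$U{\left(X,O \right)} = 4$
$\left(\left(61 + U{\left(13,19 \right)}\right) \left(114 - 214\right) - 165\right) \left(j - 771\right) = \left(\left(61 + 4\right) \left(114 - 214\right) - 165\right) \left(769 - 771\right) = \left(65 \left(-100\right) - 165\right) \left(769 - 771\right) = \left(-6500 - 165\right) \left(-2\right) = \left(-6665\right) \left(-2\right) = 13330$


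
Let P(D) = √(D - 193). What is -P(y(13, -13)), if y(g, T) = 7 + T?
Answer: -I*√199 ≈ -14.107*I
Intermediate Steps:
P(D) = √(-193 + D)
-P(y(13, -13)) = -√(-193 + (7 - 13)) = -√(-193 - 6) = -√(-199) = -I*√199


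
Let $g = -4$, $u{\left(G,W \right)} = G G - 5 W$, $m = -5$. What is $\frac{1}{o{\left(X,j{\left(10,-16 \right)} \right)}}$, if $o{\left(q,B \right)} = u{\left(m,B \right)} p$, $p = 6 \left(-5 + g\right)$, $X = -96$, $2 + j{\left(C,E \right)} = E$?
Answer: $- \frac{1}{6210} \approx -0.00016103$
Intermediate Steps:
$j{\left(C,E \right)} = -2 + E$
$u{\left(G,W \right)} = G^{2} - 5 W$
$p = -54$ ($p = 6 \left(-5 - 4\right) = 6 \left(-9\right) = -54$)
$o{\left(q,B \right)} = -1350 + 270 B$ ($o{\left(q,B \right)} = \left(\left(-5\right)^{2} - 5 B\right) \left(-54\right) = \left(25 - 5 B\right) \left(-54\right) = -1350 + 270 B$)
$\frac{1}{o{\left(X,j{\left(10,-16 \right)} \right)}} = \frac{1}{-1350 + 270 \left(-2 - 16\right)} = \frac{1}{-1350 + 270 \left(-18\right)} = \frac{1}{-1350 - 4860} = \frac{1}{-6210} = - \frac{1}{6210}$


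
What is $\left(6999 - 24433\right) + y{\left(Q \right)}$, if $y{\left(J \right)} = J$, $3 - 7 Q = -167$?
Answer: $- \frac{121868}{7} \approx -17410.0$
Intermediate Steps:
$Q = \frac{170}{7}$ ($Q = \frac{3}{7} - - \frac{167}{7} = \frac{3}{7} + \frac{167}{7} = \frac{170}{7} \approx 24.286$)
$\left(6999 - 24433\right) + y{\left(Q \right)} = \left(6999 - 24433\right) + \frac{170}{7} = -17434 + \frac{170}{7} = - \frac{121868}{7}$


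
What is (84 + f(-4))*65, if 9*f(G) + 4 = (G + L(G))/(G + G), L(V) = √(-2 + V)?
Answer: 97825/18 - 65*I*√6/72 ≈ 5434.7 - 2.2113*I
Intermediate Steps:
f(G) = -4/9 + (G + √(-2 + G))/(18*G) (f(G) = -4/9 + ((G + √(-2 + G))/(G + G))/9 = -4/9 + ((G + √(-2 + G))/((2*G)))/9 = -4/9 + ((G + √(-2 + G))*(1/(2*G)))/9 = -4/9 + ((G + √(-2 + G))/(2*G))/9 = -4/9 + (G + √(-2 + G))/(18*G))
(84 + f(-4))*65 = (84 + (1/18)*(√(-2 - 4) - 7*(-4))/(-4))*65 = (84 + (1/18)*(-¼)*(√(-6) + 28))*65 = (84 + (1/18)*(-¼)*(I*√6 + 28))*65 = (84 + (1/18)*(-¼)*(28 + I*√6))*65 = (84 + (-7/18 - I*√6/72))*65 = (1505/18 - I*√6/72)*65 = 97825/18 - 65*I*√6/72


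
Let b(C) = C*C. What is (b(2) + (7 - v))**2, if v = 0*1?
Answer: 121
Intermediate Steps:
v = 0
b(C) = C**2
(b(2) + (7 - v))**2 = (2**2 + (7 - 1*0))**2 = (4 + (7 + 0))**2 = (4 + 7)**2 = 11**2 = 121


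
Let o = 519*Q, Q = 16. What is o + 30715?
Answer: 39019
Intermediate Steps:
o = 8304 (o = 519*16 = 8304)
o + 30715 = 8304 + 30715 = 39019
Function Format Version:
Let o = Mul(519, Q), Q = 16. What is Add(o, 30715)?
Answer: 39019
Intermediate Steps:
o = 8304 (o = Mul(519, 16) = 8304)
Add(o, 30715) = Add(8304, 30715) = 39019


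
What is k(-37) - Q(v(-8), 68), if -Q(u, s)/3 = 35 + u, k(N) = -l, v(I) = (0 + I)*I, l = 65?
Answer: 232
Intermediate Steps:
v(I) = I² (v(I) = I*I = I²)
k(N) = -65 (k(N) = -1*65 = -65)
Q(u, s) = -105 - 3*u (Q(u, s) = -3*(35 + u) = -105 - 3*u)
k(-37) - Q(v(-8), 68) = -65 - (-105 - 3*(-8)²) = -65 - (-105 - 3*64) = -65 - (-105 - 192) = -65 - 1*(-297) = -65 + 297 = 232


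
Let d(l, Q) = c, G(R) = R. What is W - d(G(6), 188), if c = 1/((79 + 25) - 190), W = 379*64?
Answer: 2086017/86 ≈ 24256.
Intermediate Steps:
W = 24256
c = -1/86 (c = 1/(104 - 190) = 1/(-86) = -1/86 ≈ -0.011628)
d(l, Q) = -1/86
W - d(G(6), 188) = 24256 - 1*(-1/86) = 24256 + 1/86 = 2086017/86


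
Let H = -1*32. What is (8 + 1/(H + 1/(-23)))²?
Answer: 34492129/543169 ≈ 63.502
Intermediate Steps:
H = -32
(8 + 1/(H + 1/(-23)))² = (8 + 1/(-32 + 1/(-23)))² = (8 + 1/(-32 - 1/23))² = (8 + 1/(-737/23))² = (8 - 23/737)² = (5873/737)² = 34492129/543169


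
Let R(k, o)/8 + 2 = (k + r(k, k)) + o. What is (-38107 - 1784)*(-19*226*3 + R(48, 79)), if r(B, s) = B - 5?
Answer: 460262358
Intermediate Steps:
r(B, s) = -5 + B
R(k, o) = -56 + 8*o + 16*k (R(k, o) = -16 + 8*((k + (-5 + k)) + o) = -16 + 8*((-5 + 2*k) + o) = -16 + 8*(-5 + o + 2*k) = -16 + (-40 + 8*o + 16*k) = -56 + 8*o + 16*k)
(-38107 - 1784)*(-19*226*3 + R(48, 79)) = (-38107 - 1784)*(-19*226*3 + (-56 + 8*79 + 16*48)) = -39891*(-4294*3 + (-56 + 632 + 768)) = -39891*(-12882 + 1344) = -39891*(-11538) = 460262358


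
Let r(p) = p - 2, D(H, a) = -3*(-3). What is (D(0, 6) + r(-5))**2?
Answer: 4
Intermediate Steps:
D(H, a) = 9
r(p) = -2 + p
(D(0, 6) + r(-5))**2 = (9 + (-2 - 5))**2 = (9 - 7)**2 = 2**2 = 4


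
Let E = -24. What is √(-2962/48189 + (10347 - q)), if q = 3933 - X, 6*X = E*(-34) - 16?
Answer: 2*√422331721041/16063 ≈ 80.915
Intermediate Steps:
X = 400/3 (X = (-24*(-34) - 16)/6 = (816 - 16)/6 = (⅙)*800 = 400/3 ≈ 133.33)
q = 11399/3 (q = 3933 - 1*400/3 = 3933 - 400/3 = 11399/3 ≈ 3799.7)
√(-2962/48189 + (10347 - q)) = √(-2962/48189 + (10347 - 1*11399/3)) = √(-2962*1/48189 + (10347 - 11399/3)) = √(-2962/48189 + 19642/3) = √(105168828/16063) = 2*√422331721041/16063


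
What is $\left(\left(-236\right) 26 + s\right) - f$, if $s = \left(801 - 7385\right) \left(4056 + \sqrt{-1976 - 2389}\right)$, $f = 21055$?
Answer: $-26731895 - 19752 i \sqrt{485} \approx -2.6732 \cdot 10^{7} - 4.3499 \cdot 10^{5} i$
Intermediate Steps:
$s = -26704704 - 19752 i \sqrt{485}$ ($s = - 6584 \left(4056 + \sqrt{-4365}\right) = - 6584 \left(4056 + 3 i \sqrt{485}\right) = -26704704 - 19752 i \sqrt{485} \approx -2.6705 \cdot 10^{7} - 4.3499 \cdot 10^{5} i$)
$\left(\left(-236\right) 26 + s\right) - f = \left(\left(-236\right) 26 - \left(26704704 + 19752 i \sqrt{485}\right)\right) - 21055 = \left(-6136 - \left(26704704 + 19752 i \sqrt{485}\right)\right) - 21055 = \left(-26710840 - 19752 i \sqrt{485}\right) - 21055 = -26731895 - 19752 i \sqrt{485}$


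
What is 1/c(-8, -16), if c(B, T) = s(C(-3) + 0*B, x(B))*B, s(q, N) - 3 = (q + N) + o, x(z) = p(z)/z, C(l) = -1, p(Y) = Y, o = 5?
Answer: -1/64 ≈ -0.015625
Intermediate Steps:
x(z) = 1 (x(z) = z/z = 1)
s(q, N) = 8 + N + q (s(q, N) = 3 + ((q + N) + 5) = 3 + ((N + q) + 5) = 3 + (5 + N + q) = 8 + N + q)
c(B, T) = 8*B (c(B, T) = (8 + 1 + (-1 + 0*B))*B = (8 + 1 + (-1 + 0))*B = (8 + 1 - 1)*B = 8*B)
1/c(-8, -16) = 1/(8*(-8)) = 1/(-64) = -1/64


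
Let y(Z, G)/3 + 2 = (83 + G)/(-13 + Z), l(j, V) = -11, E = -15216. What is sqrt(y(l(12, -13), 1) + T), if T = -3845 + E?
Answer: I*sqrt(76310)/2 ≈ 138.12*I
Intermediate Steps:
T = -19061 (T = -3845 - 15216 = -19061)
y(Z, G) = -6 + 3*(83 + G)/(-13 + Z) (y(Z, G) = -6 + 3*((83 + G)/(-13 + Z)) = -6 + 3*(83 + G)/(-13 + Z))
sqrt(y(l(12, -13), 1) + T) = sqrt(3*(109 + 1 - 2*(-11))/(-13 - 11) - 19061) = sqrt(3*(109 + 1 + 22)/(-24) - 19061) = sqrt(3*(-1/24)*132 - 19061) = sqrt(-33/2 - 19061) = sqrt(-38155/2) = I*sqrt(76310)/2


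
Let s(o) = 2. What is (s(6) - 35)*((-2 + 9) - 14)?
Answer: 231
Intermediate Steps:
(s(6) - 35)*((-2 + 9) - 14) = (2 - 35)*((-2 + 9) - 14) = -33*(7 - 14) = -33*(-7) = 231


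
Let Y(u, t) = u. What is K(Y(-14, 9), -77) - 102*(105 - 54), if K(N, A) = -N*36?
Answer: -4698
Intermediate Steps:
K(N, A) = -36*N
K(Y(-14, 9), -77) - 102*(105 - 54) = -36*(-14) - 102*(105 - 54) = 504 - 102*51 = 504 - 1*5202 = 504 - 5202 = -4698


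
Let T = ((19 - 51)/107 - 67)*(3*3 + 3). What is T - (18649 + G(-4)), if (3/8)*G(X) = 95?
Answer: -6326885/321 ≈ -19710.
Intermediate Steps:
G(X) = 760/3 (G(X) = (8/3)*95 = 760/3)
T = -86412/107 (T = (-32*1/107 - 67)*(9 + 3) = (-32/107 - 67)*12 = -7201/107*12 = -86412/107 ≈ -807.59)
T - (18649 + G(-4)) = -86412/107 - (18649 + 760/3) = -86412/107 - 1*56707/3 = -86412/107 - 56707/3 = -6326885/321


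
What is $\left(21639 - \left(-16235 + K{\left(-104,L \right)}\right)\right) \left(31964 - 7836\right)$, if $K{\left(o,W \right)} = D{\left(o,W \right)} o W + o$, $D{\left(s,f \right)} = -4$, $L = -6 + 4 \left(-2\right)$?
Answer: $1056854656$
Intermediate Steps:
$L = -14$ ($L = -6 - 8 = -14$)
$K{\left(o,W \right)} = o - 4 W o$ ($K{\left(o,W \right)} = - 4 o W + o = - 4 W o + o = o - 4 W o$)
$\left(21639 - \left(-16235 + K{\left(-104,L \right)}\right)\right) \left(31964 - 7836\right) = \left(21639 + \left(16235 - - 104 \left(1 - -56\right)\right)\right) \left(31964 - 7836\right) = \left(21639 + \left(16235 - - 104 \left(1 + 56\right)\right)\right) 24128 = \left(21639 + \left(16235 - \left(-104\right) 57\right)\right) 24128 = \left(21639 + \left(16235 - -5928\right)\right) 24128 = \left(21639 + \left(16235 + 5928\right)\right) 24128 = \left(21639 + 22163\right) 24128 = 43802 \cdot 24128 = 1056854656$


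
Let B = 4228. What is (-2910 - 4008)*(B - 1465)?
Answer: -19114434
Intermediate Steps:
(-2910 - 4008)*(B - 1465) = (-2910 - 4008)*(4228 - 1465) = -6918*2763 = -19114434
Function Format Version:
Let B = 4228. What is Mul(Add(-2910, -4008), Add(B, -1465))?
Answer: -19114434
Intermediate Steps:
Mul(Add(-2910, -4008), Add(B, -1465)) = Mul(Add(-2910, -4008), Add(4228, -1465)) = Mul(-6918, 2763) = -19114434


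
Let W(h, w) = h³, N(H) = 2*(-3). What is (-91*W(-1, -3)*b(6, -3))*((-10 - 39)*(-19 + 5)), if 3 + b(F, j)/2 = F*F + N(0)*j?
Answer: 6367452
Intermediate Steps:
N(H) = -6
b(F, j) = -6 - 12*j + 2*F² (b(F, j) = -6 + 2*(F*F - 6*j) = -6 + 2*(F² - 6*j) = -6 + (-12*j + 2*F²) = -6 - 12*j + 2*F²)
(-91*W(-1, -3)*b(6, -3))*((-10 - 39)*(-19 + 5)) = (-91*(-1)³*(-6 - 12*(-3) + 2*6²))*((-10 - 39)*(-19 + 5)) = (-(-91)*(-6 + 36 + 2*36))*(-49*(-14)) = -(-91)*(-6 + 36 + 72)*686 = -(-91)*102*686 = -91*(-102)*686 = 9282*686 = 6367452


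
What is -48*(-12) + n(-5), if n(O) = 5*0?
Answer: 576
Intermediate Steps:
n(O) = 0
-48*(-12) + n(-5) = -48*(-12) + 0 = 576 + 0 = 576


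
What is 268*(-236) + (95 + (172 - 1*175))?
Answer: -63156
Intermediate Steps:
268*(-236) + (95 + (172 - 1*175)) = -63248 + (95 + (172 - 175)) = -63248 + (95 - 3) = -63248 + 92 = -63156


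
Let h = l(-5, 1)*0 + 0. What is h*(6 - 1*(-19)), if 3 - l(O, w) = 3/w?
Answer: 0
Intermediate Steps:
l(O, w) = 3 - 3/w
h = 0 (h = (3 - 3/1)*0 + 0 = (3 - 3*1)*0 + 0 = (3 - 3)*0 + 0 = 0*0 + 0 = 0 + 0 = 0)
h*(6 - 1*(-19)) = 0*(6 - 1*(-19)) = 0*(6 + 19) = 0*25 = 0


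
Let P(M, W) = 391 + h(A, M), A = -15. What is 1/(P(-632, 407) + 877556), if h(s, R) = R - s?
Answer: 1/877330 ≈ 1.1398e-6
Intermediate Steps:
P(M, W) = 406 + M (P(M, W) = 391 + (M - 1*(-15)) = 391 + (M + 15) = 391 + (15 + M) = 406 + M)
1/(P(-632, 407) + 877556) = 1/((406 - 632) + 877556) = 1/(-226 + 877556) = 1/877330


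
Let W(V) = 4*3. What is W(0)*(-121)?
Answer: -1452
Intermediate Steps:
W(V) = 12
W(0)*(-121) = 12*(-121) = -1452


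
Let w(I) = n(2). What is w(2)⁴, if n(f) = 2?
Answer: 16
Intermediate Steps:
w(I) = 2
w(2)⁴ = 2⁴ = 16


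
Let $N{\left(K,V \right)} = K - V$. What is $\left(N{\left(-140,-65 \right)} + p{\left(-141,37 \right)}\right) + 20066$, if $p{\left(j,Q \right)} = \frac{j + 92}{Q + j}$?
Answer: $\frac{2079113}{104} \approx 19991.0$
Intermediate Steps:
$p{\left(j,Q \right)} = \frac{92 + j}{Q + j}$
$\left(N{\left(-140,-65 \right)} + p{\left(-141,37 \right)}\right) + 20066 = \left(\left(-140 - -65\right) + \frac{92 - 141}{37 - 141}\right) + 20066 = \left(\left(-140 + 65\right) + \frac{1}{-104} \left(-49\right)\right) + 20066 = \left(-75 - - \frac{49}{104}\right) + 20066 = \left(-75 + \frac{49}{104}\right) + 20066 = - \frac{7751}{104} + 20066 = \frac{2079113}{104}$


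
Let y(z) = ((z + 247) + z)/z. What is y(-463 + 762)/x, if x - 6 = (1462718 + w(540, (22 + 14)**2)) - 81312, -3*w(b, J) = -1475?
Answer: 195/95351353 ≈ 2.0451e-6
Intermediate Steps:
w(b, J) = 1475/3 (w(b, J) = -1/3*(-1475) = 1475/3)
x = 4145711/3 (x = 6 + ((1462718 + 1475/3) - 81312) = 6 + (4389629/3 - 81312) = 6 + 4145693/3 = 4145711/3 ≈ 1.3819e+6)
y(z) = (247 + 2*z)/z (y(z) = ((247 + z) + z)/z = (247 + 2*z)/z)
y(-463 + 762)/x = (2 + 247/(-463 + 762))/(4145711/3) = (2 + 247/299)*(3/4145711) = (2 + 247*(1/299))*(3/4145711) = (2 + 19/23)*(3/4145711) = (65/23)*(3/4145711) = 195/95351353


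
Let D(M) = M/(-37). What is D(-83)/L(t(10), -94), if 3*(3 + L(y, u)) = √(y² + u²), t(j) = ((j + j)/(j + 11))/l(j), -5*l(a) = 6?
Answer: 8894529/1285790515 + 31374*√8768146/1285790515 ≈ 0.079170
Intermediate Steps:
l(a) = -6/5 (l(a) = -⅕*6 = -6/5)
t(j) = -5*j/(3*(11 + j)) (t(j) = ((j + j)/(j + 11))/(-6/5) = ((2*j)/(11 + j))*(-⅚) = (2*j/(11 + j))*(-⅚) = -5*j/(3*(11 + j)))
D(M) = -M/37 (D(M) = M*(-1/37) = -M/37)
L(y, u) = -3 + √(u² + y²)/3 (L(y, u) = -3 + √(y² + u²)/3 = -3 + √(u² + y²)/3)
D(-83)/L(t(10), -94) = (-1/37*(-83))/(-3 + √((-94)² + (-5*10/(33 + 3*10))²)/3) = 83/(37*(-3 + √(8836 + (-5*10/(33 + 30))²)/3)) = 83/(37*(-3 + √(8836 + (-5*10/63)²)/3)) = 83/(37*(-3 + √(8836 + (-5*10*1/63)²)/3)) = 83/(37*(-3 + √(8836 + (-50/63)²)/3)) = 83/(37*(-3 + √(8836 + 2500/3969)/3)) = 83/(37*(-3 + √(35072584/3969)/3)) = 83/(37*(-3 + (2*√8768146/63)/3)) = 83/(37*(-3 + 2*√8768146/189))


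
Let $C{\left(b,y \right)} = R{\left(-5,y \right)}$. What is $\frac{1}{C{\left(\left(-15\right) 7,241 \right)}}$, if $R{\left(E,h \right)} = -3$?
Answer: $- \frac{1}{3} \approx -0.33333$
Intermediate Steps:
$C{\left(b,y \right)} = -3$
$\frac{1}{C{\left(\left(-15\right) 7,241 \right)}} = \frac{1}{-3} = - \frac{1}{3}$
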